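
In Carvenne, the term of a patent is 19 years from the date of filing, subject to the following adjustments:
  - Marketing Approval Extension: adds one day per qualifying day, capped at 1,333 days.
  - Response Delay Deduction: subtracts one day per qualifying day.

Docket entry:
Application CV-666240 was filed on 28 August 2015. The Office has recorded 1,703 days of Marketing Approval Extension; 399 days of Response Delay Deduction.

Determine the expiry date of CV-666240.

Base term: filing date + 19 years → 28 August 2034.
Marketing Approval Extension: 1703 days claimed exceeds the 1333-day cap, so +1333 days → 22 April 2038.
Response Delay Deduction: −399 days → 19 March 2037.

March 19, 2037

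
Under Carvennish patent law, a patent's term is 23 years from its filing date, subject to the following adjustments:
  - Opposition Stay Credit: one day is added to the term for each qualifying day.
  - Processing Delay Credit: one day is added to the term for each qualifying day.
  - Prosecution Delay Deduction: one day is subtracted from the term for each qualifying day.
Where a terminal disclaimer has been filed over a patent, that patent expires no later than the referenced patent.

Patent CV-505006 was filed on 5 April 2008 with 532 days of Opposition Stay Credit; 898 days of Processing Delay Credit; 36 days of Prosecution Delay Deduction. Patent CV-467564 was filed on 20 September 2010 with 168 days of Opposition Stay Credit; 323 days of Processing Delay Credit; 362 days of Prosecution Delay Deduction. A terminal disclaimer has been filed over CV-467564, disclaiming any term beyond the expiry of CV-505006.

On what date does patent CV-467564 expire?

2034-01-27

Natural term of CV-467564:
  Base: filing + 23 years → 20 September 2033.
  Opposition Stay Credit: +168 days → 7 March 2034.
  Processing Delay Credit: +323 days → 24 January 2035.
  Prosecution Delay Deduction: −362 days → 27 January 2034.
Expiry of referenced patent CV-505006:
  Base: filing + 23 years → 5 April 2031.
  Opposition Stay Credit: +532 days → 18 September 2032.
  Processing Delay Credit: +898 days → 5 March 2035.
  Prosecution Delay Deduction: −36 days → 28 January 2035.
Terminal disclaimer: CV-467564 expires on the earlier of 27 January 2034 and 28 January 2035.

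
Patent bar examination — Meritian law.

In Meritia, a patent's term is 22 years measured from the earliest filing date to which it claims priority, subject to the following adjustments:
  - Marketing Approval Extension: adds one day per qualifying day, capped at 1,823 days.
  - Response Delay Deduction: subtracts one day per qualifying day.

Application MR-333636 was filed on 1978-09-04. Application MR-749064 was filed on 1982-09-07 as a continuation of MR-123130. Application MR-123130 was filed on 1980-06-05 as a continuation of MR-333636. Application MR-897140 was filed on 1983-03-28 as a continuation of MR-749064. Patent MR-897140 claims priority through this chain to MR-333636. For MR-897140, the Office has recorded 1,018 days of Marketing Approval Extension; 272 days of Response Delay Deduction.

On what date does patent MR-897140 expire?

2002-09-20

Earliest priority filing: 4 September 1978.
Base term: 4 September 1978 + 22 years → 4 September 2000.
Marketing Approval Extension: 1018 days (within the 1823-day cap) → +1018 days → 19 June 2003.
Response Delay Deduction: −272 days → 20 September 2002.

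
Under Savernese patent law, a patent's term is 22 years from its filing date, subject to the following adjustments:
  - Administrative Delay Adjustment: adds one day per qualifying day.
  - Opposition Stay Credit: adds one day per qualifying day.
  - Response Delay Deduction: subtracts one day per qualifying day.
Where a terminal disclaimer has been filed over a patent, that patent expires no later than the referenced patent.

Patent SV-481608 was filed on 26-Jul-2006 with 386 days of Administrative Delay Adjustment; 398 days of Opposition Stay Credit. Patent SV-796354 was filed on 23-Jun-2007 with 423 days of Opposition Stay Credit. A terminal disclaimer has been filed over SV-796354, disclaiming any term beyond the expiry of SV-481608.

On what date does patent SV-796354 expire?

2030-08-20

Natural term of SV-796354:
  Base: filing + 22 years → 23 June 2029.
  Opposition Stay Credit: +423 days → 20 August 2030.
Expiry of referenced patent SV-481608:
  Base: filing + 22 years → 26 July 2028.
  Administrative Delay Adjustment: +386 days → 16 August 2029.
  Opposition Stay Credit: +398 days → 18 September 2030.
Terminal disclaimer: SV-796354 expires on the earlier of 20 August 2030 and 18 September 2030.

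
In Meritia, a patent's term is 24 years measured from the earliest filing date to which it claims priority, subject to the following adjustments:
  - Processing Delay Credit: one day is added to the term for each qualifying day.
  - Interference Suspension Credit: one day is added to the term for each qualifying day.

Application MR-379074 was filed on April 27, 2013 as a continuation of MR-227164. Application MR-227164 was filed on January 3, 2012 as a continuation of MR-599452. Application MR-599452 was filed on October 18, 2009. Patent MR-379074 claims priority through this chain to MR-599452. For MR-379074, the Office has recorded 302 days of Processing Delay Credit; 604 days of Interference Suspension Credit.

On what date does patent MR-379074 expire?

Earliest priority filing: 18 October 2009.
Base term: 18 October 2009 + 24 years → 18 October 2033.
Processing Delay Credit: +302 days → 16 August 2034.
Interference Suspension Credit: +604 days → 11 April 2036.

April 11, 2036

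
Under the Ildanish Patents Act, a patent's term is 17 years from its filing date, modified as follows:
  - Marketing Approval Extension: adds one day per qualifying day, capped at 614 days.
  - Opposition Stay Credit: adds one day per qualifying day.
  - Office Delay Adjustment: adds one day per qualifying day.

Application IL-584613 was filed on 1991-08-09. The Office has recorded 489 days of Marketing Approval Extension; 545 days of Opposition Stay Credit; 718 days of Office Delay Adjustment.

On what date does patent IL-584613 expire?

Base term: filing date + 17 years → 9 August 2008.
Marketing Approval Extension: 489 days (within the 614-day cap) → +489 days → 11 December 2009.
Opposition Stay Credit: +545 days → 9 June 2011.
Office Delay Adjustment: +718 days → 27 May 2013.

May 27, 2013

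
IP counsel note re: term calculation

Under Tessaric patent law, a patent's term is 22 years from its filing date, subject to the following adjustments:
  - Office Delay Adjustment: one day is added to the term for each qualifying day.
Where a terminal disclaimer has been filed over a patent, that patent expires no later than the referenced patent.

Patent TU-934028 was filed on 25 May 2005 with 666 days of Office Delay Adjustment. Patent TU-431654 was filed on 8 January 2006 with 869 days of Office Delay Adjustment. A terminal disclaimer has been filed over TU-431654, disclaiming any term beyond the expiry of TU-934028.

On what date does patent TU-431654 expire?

2029-03-21

Natural term of TU-431654:
  Base: filing + 22 years → 8 January 2028.
  Office Delay Adjustment: +869 days → 26 May 2030.
Expiry of referenced patent TU-934028:
  Base: filing + 22 years → 25 May 2027.
  Office Delay Adjustment: +666 days → 21 March 2029.
Terminal disclaimer: TU-431654 expires on the earlier of 26 May 2030 and 21 March 2029.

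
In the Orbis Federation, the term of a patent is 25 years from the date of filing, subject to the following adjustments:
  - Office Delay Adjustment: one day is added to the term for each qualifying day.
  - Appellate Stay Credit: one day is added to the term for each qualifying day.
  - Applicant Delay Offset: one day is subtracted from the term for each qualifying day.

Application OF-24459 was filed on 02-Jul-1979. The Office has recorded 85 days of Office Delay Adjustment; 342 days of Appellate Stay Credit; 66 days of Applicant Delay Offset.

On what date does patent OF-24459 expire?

Base term: filing date + 25 years → 2 July 2004.
Office Delay Adjustment: +85 days → 25 September 2004.
Appellate Stay Credit: +342 days → 2 September 2005.
Applicant Delay Offset: −66 days → 28 June 2005.

June 28, 2005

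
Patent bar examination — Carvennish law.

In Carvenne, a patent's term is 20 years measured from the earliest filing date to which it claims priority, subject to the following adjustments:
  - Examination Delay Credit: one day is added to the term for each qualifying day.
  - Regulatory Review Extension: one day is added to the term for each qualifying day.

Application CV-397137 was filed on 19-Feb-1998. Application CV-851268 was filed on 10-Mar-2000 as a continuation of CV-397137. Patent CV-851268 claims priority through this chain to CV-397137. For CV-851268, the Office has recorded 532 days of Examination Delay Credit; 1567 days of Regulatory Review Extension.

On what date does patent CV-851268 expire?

2023-11-19

Earliest priority filing: 19 February 1998.
Base term: 19 February 1998 + 20 years → 19 February 2018.
Examination Delay Credit: +532 days → 5 August 2019.
Regulatory Review Extension: +1567 days → 19 November 2023.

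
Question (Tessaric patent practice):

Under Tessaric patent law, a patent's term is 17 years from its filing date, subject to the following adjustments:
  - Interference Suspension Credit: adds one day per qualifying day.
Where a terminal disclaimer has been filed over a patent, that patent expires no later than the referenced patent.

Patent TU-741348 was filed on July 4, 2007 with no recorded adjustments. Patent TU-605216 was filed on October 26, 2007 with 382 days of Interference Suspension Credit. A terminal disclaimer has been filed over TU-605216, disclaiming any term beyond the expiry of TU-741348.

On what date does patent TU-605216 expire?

Natural term of TU-605216:
  Base: filing + 17 years → 26 October 2024.
  Interference Suspension Credit: +382 days → 12 November 2025.
Expiry of referenced patent TU-741348:
  Base: filing + 17 years → 4 July 2024.
Terminal disclaimer: TU-605216 expires on the earlier of 12 November 2025 and 4 July 2024.

July 4, 2024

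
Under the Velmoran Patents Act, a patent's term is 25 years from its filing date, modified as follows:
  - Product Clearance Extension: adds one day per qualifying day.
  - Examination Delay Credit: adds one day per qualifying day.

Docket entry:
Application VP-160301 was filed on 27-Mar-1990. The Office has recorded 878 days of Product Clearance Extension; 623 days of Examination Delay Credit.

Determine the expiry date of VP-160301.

May 6, 2019

Base term: filing date + 25 years → 27 March 2015.
Product Clearance Extension: +878 days → 21 August 2017.
Examination Delay Credit: +623 days → 6 May 2019.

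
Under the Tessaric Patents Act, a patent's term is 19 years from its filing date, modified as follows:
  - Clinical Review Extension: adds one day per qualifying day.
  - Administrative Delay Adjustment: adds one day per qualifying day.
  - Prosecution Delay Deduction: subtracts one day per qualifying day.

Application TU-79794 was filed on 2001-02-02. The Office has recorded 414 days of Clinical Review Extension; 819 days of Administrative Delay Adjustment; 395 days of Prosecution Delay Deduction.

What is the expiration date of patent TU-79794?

Base term: filing date + 19 years → 2 February 2020.
Clinical Review Extension: +414 days → 22 March 2021.
Administrative Delay Adjustment: +819 days → 19 June 2023.
Prosecution Delay Deduction: −395 days → 20 May 2022.

2022-05-20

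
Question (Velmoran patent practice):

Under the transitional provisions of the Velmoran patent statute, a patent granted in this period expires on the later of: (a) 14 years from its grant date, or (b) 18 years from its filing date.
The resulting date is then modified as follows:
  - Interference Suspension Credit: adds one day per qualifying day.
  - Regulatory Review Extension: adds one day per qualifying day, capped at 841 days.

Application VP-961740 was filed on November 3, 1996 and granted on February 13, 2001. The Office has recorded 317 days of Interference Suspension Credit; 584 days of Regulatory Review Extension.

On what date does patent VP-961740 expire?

(a) grant + 14 years → 13 February 2015.
(b) filing + 18 years → 3 November 2014.
Later of the two: 13 February 2015.
Interference Suspension Credit: +317 days → 27 December 2015.
Regulatory Review Extension: 584 days (within the 841-day cap) → +584 days → 2 August 2017.

2017-08-02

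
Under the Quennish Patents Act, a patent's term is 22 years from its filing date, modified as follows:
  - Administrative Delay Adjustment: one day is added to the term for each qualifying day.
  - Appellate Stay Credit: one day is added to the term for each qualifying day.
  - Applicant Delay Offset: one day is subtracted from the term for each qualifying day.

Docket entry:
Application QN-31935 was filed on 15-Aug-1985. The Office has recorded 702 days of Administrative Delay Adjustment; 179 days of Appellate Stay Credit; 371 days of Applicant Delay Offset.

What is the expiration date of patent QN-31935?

2009-01-06

Base term: filing date + 22 years → 15 August 2007.
Administrative Delay Adjustment: +702 days → 17 July 2009.
Appellate Stay Credit: +179 days → 12 January 2010.
Applicant Delay Offset: −371 days → 6 January 2009.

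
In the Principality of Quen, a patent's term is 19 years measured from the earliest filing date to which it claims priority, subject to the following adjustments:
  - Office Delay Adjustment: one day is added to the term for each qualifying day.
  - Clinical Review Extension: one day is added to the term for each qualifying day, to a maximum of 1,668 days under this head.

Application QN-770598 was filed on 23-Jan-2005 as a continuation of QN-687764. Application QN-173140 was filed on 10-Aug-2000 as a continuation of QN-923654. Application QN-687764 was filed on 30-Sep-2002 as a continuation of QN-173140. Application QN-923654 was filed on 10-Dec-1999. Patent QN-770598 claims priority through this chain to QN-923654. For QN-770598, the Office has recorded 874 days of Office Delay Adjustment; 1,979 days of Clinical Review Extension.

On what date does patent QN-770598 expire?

November 25, 2025

Earliest priority filing: 10 December 1999.
Base term: 10 December 1999 + 19 years → 10 December 2018.
Office Delay Adjustment: +874 days → 2 May 2021.
Clinical Review Extension: 1979 days claimed exceeds the 1668-day cap, so +1668 days → 25 November 2025.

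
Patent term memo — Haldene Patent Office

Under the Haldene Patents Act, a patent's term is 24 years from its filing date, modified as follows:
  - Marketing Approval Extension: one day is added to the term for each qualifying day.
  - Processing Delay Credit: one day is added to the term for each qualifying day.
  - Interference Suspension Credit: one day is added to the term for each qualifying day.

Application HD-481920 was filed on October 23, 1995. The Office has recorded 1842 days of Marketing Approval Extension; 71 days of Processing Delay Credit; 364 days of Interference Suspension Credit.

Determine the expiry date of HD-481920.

2026-01-16

Base term: filing date + 24 years → 23 October 2019.
Marketing Approval Extension: +1842 days → 7 November 2024.
Processing Delay Credit: +71 days → 17 January 2025.
Interference Suspension Credit: +364 days → 16 January 2026.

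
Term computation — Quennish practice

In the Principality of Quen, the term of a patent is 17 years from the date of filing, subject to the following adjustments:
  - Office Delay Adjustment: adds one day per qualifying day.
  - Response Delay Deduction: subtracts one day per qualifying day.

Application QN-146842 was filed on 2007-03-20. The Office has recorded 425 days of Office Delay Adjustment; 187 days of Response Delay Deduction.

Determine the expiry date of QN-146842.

Base term: filing date + 17 years → 20 March 2024.
Office Delay Adjustment: +425 days → 19 May 2025.
Response Delay Deduction: −187 days → 13 November 2024.

November 13, 2024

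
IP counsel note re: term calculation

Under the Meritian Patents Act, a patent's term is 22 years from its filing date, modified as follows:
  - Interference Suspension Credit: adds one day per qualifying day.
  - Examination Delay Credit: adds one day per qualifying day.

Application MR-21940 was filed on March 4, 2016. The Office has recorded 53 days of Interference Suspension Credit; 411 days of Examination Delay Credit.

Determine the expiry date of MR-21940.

Base term: filing date + 22 years → 4 March 2038.
Interference Suspension Credit: +53 days → 26 April 2038.
Examination Delay Credit: +411 days → 11 June 2039.

2039-06-11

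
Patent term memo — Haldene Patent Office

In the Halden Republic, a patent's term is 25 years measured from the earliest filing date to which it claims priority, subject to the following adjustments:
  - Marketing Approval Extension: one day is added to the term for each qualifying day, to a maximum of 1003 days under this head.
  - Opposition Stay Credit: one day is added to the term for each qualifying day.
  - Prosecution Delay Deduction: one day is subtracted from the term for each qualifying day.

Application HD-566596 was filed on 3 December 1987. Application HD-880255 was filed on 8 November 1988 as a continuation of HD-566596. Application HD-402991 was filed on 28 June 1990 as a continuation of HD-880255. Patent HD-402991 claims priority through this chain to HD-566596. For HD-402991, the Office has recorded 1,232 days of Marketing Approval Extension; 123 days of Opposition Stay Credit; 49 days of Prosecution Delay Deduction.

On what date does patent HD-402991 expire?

Earliest priority filing: 3 December 1987.
Base term: 3 December 1987 + 25 years → 3 December 2012.
Marketing Approval Extension: 1232 days claimed exceeds the 1003-day cap, so +1003 days → 2 September 2015.
Opposition Stay Credit: +123 days → 3 January 2016.
Prosecution Delay Deduction: −49 days → 15 November 2015.

2015-11-15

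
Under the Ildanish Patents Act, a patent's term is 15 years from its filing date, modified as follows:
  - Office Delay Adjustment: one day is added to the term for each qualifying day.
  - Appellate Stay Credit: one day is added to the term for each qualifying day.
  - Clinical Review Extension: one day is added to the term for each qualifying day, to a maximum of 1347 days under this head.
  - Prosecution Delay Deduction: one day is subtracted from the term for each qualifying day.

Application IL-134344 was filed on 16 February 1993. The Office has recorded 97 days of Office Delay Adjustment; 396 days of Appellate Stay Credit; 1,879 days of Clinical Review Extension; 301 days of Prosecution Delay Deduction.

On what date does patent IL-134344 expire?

May 4, 2012

Base term: filing date + 15 years → 16 February 2008.
Office Delay Adjustment: +97 days → 23 May 2008.
Appellate Stay Credit: +396 days → 23 June 2009.
Clinical Review Extension: 1879 days claimed exceeds the 1347-day cap, so +1347 days → 1 March 2013.
Prosecution Delay Deduction: −301 days → 4 May 2012.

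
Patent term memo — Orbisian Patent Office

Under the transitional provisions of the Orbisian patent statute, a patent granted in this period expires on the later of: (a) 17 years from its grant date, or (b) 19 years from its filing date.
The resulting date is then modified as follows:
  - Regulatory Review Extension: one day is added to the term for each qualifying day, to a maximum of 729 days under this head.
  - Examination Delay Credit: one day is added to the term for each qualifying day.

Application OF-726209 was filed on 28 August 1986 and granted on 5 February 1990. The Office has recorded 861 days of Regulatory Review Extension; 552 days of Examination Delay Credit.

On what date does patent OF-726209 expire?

August 9, 2010

(a) grant + 17 years → 5 February 2007.
(b) filing + 19 years → 28 August 2005.
Later of the two: 5 February 2007.
Regulatory Review Extension: 861 days claimed exceeds the 729-day cap, so +729 days → 3 February 2009.
Examination Delay Credit: +552 days → 9 August 2010.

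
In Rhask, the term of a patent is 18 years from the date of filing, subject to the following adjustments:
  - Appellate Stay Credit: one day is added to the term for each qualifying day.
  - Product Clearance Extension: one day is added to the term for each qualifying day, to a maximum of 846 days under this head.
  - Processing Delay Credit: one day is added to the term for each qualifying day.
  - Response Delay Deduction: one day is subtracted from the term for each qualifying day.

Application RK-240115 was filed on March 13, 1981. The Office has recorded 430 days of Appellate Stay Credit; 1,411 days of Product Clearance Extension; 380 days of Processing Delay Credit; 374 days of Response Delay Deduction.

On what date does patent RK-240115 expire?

September 15, 2002

Base term: filing date + 18 years → 13 March 1999.
Appellate Stay Credit: +430 days → 16 May 2000.
Product Clearance Extension: 1411 days claimed exceeds the 846-day cap, so +846 days → 9 September 2002.
Processing Delay Credit: +380 days → 24 September 2003.
Response Delay Deduction: −374 days → 15 September 2002.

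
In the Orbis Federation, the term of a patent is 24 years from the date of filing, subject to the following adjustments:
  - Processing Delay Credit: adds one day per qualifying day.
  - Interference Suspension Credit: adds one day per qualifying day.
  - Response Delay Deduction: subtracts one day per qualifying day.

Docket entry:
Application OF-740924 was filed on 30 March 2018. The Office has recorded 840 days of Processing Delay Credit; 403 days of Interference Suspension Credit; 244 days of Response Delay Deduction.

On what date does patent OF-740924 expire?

December 23, 2044

Base term: filing date + 24 years → 30 March 2042.
Processing Delay Credit: +840 days → 17 July 2044.
Interference Suspension Credit: +403 days → 24 August 2045.
Response Delay Deduction: −244 days → 23 December 2044.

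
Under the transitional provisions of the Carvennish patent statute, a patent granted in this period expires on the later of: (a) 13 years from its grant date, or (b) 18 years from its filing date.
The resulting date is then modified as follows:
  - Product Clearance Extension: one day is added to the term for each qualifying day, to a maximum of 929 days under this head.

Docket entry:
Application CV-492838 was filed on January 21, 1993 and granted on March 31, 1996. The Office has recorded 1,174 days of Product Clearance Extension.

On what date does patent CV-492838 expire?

2013-08-07

(a) grant + 13 years → 31 March 2009.
(b) filing + 18 years → 21 January 2011.
Later of the two: 21 January 2011.
Product Clearance Extension: 1174 days claimed exceeds the 929-day cap, so +929 days → 7 August 2013.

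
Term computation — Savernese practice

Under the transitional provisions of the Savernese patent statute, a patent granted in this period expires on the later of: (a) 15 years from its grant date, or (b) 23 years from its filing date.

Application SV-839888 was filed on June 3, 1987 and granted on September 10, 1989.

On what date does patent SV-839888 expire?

2010-06-03

(a) grant + 15 years → 10 September 2004.
(b) filing + 23 years → 3 June 2010.
Later of the two: 3 June 2010.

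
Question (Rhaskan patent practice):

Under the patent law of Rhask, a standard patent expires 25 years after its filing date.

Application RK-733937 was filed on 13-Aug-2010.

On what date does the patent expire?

August 13, 2035

Filing date + 25 years → 13 August 2035.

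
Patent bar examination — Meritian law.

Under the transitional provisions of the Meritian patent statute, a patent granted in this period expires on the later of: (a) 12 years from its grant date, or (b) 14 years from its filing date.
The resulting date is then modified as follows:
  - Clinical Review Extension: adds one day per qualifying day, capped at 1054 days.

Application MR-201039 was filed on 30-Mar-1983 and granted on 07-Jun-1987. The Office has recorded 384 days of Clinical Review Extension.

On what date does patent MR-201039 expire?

June 25, 2000

(a) grant + 12 years → 7 June 1999.
(b) filing + 14 years → 30 March 1997.
Later of the two: 7 June 1999.
Clinical Review Extension: 384 days (within the 1054-day cap) → +384 days → 25 June 2000.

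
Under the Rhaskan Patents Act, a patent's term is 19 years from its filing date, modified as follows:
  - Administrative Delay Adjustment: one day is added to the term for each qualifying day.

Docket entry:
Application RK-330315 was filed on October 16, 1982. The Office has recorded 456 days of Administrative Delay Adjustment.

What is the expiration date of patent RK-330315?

Base term: filing date + 19 years → 16 October 2001.
Administrative Delay Adjustment: +456 days → 15 January 2003.

2003-01-15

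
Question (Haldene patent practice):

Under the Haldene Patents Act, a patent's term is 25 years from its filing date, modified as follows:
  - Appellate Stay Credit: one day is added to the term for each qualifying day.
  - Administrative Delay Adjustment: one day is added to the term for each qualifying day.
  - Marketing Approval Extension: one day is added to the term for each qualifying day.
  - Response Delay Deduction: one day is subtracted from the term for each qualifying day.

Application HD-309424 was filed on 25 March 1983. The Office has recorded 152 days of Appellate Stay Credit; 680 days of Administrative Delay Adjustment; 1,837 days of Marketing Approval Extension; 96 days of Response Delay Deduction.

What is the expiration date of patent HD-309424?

Base term: filing date + 25 years → 25 March 2008.
Appellate Stay Credit: +152 days → 24 August 2008.
Administrative Delay Adjustment: +680 days → 5 July 2010.
Marketing Approval Extension: +1837 days → 16 July 2015.
Response Delay Deduction: −96 days → 11 April 2015.

2015-04-11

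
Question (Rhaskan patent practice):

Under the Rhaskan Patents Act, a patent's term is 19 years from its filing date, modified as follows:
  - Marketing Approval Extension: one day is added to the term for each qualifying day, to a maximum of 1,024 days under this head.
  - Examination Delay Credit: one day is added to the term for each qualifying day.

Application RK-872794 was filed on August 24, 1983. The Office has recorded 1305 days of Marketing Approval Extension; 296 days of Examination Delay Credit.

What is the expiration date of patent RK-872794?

2006-04-05

Base term: filing date + 19 years → 24 August 2002.
Marketing Approval Extension: 1305 days claimed exceeds the 1024-day cap, so +1024 days → 13 June 2005.
Examination Delay Credit: +296 days → 5 April 2006.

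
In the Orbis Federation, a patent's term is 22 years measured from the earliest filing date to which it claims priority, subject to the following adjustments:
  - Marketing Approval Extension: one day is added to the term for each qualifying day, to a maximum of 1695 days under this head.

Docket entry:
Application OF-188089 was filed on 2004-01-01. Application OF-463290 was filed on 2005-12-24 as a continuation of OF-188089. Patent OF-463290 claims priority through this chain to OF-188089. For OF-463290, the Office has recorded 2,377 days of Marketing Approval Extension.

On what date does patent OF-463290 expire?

Earliest priority filing: 1 January 2004.
Base term: 1 January 2004 + 22 years → 1 January 2026.
Marketing Approval Extension: 2377 days claimed exceeds the 1695-day cap, so +1695 days → 23 August 2030.

2030-08-23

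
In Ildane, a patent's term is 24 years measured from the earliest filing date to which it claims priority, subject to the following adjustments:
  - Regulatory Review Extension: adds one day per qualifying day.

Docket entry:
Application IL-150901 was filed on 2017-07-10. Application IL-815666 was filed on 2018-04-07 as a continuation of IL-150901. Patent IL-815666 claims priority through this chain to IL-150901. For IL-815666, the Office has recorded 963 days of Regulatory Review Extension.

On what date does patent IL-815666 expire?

2044-02-28

Earliest priority filing: 10 July 2017.
Base term: 10 July 2017 + 24 years → 10 July 2041.
Regulatory Review Extension: +963 days → 28 February 2044.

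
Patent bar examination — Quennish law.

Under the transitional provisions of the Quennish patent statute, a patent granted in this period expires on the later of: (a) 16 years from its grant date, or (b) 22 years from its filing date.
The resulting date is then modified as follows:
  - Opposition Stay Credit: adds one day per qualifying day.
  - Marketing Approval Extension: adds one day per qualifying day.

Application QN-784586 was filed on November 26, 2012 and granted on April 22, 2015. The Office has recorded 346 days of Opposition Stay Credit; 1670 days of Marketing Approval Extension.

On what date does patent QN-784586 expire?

(a) grant + 16 years → 22 April 2031.
(b) filing + 22 years → 26 November 2034.
Later of the two: 26 November 2034.
Opposition Stay Credit: +346 days → 7 November 2035.
Marketing Approval Extension: +1670 days → 3 June 2040.

June 3, 2040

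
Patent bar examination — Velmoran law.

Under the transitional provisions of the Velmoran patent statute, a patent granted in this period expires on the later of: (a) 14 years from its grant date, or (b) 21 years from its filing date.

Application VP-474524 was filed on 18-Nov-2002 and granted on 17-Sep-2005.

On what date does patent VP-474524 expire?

(a) grant + 14 years → 17 September 2019.
(b) filing + 21 years → 18 November 2023.
Later of the two: 18 November 2023.

2023-11-18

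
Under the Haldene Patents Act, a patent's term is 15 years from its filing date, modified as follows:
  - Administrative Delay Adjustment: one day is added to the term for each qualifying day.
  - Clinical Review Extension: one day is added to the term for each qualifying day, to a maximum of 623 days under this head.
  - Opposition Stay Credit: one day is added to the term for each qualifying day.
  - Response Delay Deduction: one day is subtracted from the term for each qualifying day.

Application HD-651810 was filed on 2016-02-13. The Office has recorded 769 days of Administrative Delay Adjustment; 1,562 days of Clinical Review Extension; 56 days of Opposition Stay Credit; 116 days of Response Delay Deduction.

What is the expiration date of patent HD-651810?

October 7, 2034

Base term: filing date + 15 years → 13 February 2031.
Administrative Delay Adjustment: +769 days → 23 March 2033.
Clinical Review Extension: 1562 days claimed exceeds the 623-day cap, so +623 days → 6 December 2034.
Opposition Stay Credit: +56 days → 31 January 2035.
Response Delay Deduction: −116 days → 7 October 2034.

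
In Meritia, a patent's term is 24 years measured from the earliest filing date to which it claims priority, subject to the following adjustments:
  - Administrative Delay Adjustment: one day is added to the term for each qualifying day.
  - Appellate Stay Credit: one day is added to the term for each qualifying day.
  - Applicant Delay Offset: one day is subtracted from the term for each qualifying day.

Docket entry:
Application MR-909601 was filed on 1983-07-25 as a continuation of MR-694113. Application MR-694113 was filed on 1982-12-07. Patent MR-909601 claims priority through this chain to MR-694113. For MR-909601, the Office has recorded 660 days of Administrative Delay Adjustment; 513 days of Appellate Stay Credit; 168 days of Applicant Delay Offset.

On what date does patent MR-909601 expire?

Earliest priority filing: 7 December 1982.
Base term: 7 December 1982 + 24 years → 7 December 2006.
Administrative Delay Adjustment: +660 days → 27 September 2008.
Appellate Stay Credit: +513 days → 22 February 2010.
Applicant Delay Offset: −168 days → 7 September 2009.

September 7, 2009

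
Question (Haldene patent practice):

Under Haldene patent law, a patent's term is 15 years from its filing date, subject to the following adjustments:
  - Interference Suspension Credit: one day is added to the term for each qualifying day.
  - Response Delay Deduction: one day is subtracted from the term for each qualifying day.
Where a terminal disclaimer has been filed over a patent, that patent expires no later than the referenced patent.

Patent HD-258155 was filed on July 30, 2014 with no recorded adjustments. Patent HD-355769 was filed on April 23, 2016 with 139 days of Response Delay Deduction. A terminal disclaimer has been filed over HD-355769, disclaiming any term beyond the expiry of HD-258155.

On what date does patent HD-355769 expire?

Natural term of HD-355769:
  Base: filing + 15 years → 23 April 2031.
  Response Delay Deduction: −139 days → 5 December 2030.
Expiry of referenced patent HD-258155:
  Base: filing + 15 years → 30 July 2029.
Terminal disclaimer: HD-355769 expires on the earlier of 5 December 2030 and 30 July 2029.

July 30, 2029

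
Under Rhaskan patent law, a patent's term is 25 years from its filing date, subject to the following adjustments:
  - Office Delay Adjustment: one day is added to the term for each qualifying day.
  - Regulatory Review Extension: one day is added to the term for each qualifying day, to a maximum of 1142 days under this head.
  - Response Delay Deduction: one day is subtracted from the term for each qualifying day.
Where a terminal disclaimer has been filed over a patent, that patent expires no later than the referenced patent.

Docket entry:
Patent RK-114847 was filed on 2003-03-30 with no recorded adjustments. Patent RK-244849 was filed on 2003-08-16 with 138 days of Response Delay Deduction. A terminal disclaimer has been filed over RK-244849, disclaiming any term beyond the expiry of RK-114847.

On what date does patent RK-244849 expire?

Natural term of RK-244849:
  Base: filing + 25 years → 16 August 2028.
  Response Delay Deduction: −138 days → 31 March 2028.
Expiry of referenced patent RK-114847:
  Base: filing + 25 years → 30 March 2028.
Terminal disclaimer: RK-244849 expires on the earlier of 31 March 2028 and 30 March 2028.

March 30, 2028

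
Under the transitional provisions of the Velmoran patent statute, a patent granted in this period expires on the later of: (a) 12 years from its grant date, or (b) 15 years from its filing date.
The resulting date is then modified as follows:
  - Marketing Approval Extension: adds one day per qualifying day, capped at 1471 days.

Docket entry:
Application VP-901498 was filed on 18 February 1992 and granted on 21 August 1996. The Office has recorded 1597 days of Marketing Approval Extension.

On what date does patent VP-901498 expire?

August 31, 2012

(a) grant + 12 years → 21 August 2008.
(b) filing + 15 years → 18 February 2007.
Later of the two: 21 August 2008.
Marketing Approval Extension: 1597 days claimed exceeds the 1471-day cap, so +1471 days → 31 August 2012.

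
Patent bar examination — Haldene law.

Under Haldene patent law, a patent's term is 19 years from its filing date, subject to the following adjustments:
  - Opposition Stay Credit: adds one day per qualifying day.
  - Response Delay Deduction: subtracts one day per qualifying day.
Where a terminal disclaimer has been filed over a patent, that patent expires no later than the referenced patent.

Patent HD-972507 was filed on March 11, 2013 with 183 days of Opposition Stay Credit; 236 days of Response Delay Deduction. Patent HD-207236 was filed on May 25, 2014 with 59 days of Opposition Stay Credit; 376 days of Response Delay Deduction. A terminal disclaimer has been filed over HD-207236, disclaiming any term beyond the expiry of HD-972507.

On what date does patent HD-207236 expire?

2032-01-18

Natural term of HD-207236:
  Base: filing + 19 years → 25 May 2033.
  Opposition Stay Credit: +59 days → 23 July 2033.
  Response Delay Deduction: −376 days → 12 July 2032.
Expiry of referenced patent HD-972507:
  Base: filing + 19 years → 11 March 2032.
  Opposition Stay Credit: +183 days → 10 September 2032.
  Response Delay Deduction: −236 days → 18 January 2032.
Terminal disclaimer: HD-207236 expires on the earlier of 12 July 2032 and 18 January 2032.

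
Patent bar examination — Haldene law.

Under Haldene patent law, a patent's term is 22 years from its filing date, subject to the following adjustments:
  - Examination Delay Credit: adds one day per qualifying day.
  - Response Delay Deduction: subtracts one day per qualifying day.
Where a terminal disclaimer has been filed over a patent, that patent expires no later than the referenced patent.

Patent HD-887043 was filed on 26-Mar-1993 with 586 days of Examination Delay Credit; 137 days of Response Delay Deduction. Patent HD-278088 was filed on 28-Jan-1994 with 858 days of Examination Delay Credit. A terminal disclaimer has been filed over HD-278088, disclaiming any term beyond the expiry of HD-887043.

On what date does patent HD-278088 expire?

2016-06-17

Natural term of HD-278088:
  Base: filing + 22 years → 28 January 2016.
  Examination Delay Credit: +858 days → 4 June 2018.
Expiry of referenced patent HD-887043:
  Base: filing + 22 years → 26 March 2015.
  Examination Delay Credit: +586 days → 1 November 2016.
  Response Delay Deduction: −137 days → 17 June 2016.
Terminal disclaimer: HD-278088 expires on the earlier of 4 June 2018 and 17 June 2016.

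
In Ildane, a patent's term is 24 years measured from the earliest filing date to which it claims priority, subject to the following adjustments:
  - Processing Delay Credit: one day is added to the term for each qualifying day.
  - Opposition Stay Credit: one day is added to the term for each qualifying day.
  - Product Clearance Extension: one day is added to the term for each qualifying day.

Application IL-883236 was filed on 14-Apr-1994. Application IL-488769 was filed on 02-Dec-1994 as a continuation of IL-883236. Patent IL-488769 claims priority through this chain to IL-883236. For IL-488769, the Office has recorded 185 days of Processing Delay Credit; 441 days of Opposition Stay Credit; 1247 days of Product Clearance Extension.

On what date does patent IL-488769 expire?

Earliest priority filing: 14 April 1994.
Base term: 14 April 1994 + 24 years → 14 April 2018.
Processing Delay Credit: +185 days → 16 October 2018.
Opposition Stay Credit: +441 days → 31 December 2019.
Product Clearance Extension: +1247 days → 31 May 2023.

2023-05-31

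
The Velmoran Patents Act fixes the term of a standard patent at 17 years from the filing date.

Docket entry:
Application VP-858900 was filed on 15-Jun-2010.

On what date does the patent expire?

June 15, 2027

Filing date + 17 years → 15 June 2027.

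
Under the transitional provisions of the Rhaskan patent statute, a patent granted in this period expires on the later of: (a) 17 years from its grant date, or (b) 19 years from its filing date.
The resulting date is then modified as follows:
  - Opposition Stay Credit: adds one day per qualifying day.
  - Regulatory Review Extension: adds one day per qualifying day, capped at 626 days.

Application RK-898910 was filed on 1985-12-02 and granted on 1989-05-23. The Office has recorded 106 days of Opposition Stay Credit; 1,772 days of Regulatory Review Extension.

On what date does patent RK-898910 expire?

(a) grant + 17 years → 23 May 2006.
(b) filing + 19 years → 2 December 2004.
Later of the two: 23 May 2006.
Opposition Stay Credit: +106 days → 6 September 2006.
Regulatory Review Extension: 1772 days claimed exceeds the 626-day cap, so +626 days → 24 May 2008.

2008-05-24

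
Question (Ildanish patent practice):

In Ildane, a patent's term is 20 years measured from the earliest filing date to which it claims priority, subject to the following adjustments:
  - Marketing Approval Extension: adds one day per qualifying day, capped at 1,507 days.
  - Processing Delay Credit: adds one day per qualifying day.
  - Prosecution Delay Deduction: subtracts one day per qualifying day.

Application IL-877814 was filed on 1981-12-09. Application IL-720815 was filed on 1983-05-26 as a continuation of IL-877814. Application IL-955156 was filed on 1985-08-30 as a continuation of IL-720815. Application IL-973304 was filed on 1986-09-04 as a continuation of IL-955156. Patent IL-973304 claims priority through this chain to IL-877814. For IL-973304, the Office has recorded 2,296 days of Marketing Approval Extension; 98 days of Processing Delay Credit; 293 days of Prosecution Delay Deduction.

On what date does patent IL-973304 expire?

Earliest priority filing: 9 December 1981.
Base term: 9 December 1981 + 20 years → 9 December 2001.
Marketing Approval Extension: 2296 days claimed exceeds the 1507-day cap, so +1507 days → 24 January 2006.
Processing Delay Credit: +98 days → 2 May 2006.
Prosecution Delay Deduction: −293 days → 13 July 2005.

2005-07-13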